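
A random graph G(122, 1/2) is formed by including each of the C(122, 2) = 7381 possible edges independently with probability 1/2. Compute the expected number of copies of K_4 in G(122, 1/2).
E[# K_4] = C(122, 4) · (1/2)^C(4, 2) = 8783390 / 2^6 = 4391695/32 = 137240.46875

For each 4-subset S of vertices (there are C(122, 4) = 8783390 such S), let X_S = 1 if S induces a K_4 (all C(4, 2) = 6 edges present). Then P(X_S = 1) = (1/2)^6 = 1/64. By linearity of expectation, E[# K_4] = C(122, 4) · (1/2)^6 = 8783390 / 64 = 4391695/32 = 137240.46875.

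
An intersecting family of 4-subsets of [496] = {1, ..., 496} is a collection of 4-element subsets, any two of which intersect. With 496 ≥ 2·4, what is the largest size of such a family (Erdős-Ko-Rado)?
max |F| = C(495, 3) = 20092215

The Erdős-Ko-Rado theorem states: for n ≥ 2k, an intersecting family of k-subsets of an n-element set has size at most C(n − 1, k − 1), with equality for 'star' families {A ⊆ [n] : |A| = k, i ∈ A} (fix an element i). For n = 496, k = 4: C(495, 3) = 20092215.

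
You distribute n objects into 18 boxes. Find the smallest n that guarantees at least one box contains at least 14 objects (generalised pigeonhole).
n = (14 − 1)·18 + 1 = 235

By the generalised pigeonhole principle, to guarantee some box contains ≥ r objects we need more than (r − 1) · k objects total. Threshold: n = (r − 1) · k + 1. With r = 14 and k = 18: n = 13 · 18 + 1 = 234 + 1 = 235. For n = 234 = 13 · 18, we can put exactly 13 objects in every box, avoiding 14 in any single one — so 235 is tight.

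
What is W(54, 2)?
W(54, 2) = 54 + 1 = 55

A 2-term AP is any pair of integers, so a monochromatic 2-AP exists iff some colour is used at least twice. With 54 colours, the colouring i ↦ i on {1, ..., 54} uses each colour once, avoiding any monochromatic pair, so W(54, 2) > 54. For {1, ..., 55}, pigeonhole forces two integers of the same colour, which form a monochromatic 2-AP. Hence W(54, 2) = 55.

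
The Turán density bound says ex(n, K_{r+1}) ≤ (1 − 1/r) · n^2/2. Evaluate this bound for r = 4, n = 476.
Turán density bound = (3/4) · 476^2/2 = 84966

Turán's theorem: ex(n, K_{r+1}) is achieved by the complete r-partite Turán graph T(n, r) with parts as balanced as possible, and is at most (1 − 1/r) · n^2/2. For r = 4, n = 476: the density bound is (3/4) · 226576/2 = 84966. Since 4 ∣ 476, the Turán graph T(476, 4) has parts of equal size 119, and its edge count e(T(476, 4)) = 84966 attains the density bound exactly.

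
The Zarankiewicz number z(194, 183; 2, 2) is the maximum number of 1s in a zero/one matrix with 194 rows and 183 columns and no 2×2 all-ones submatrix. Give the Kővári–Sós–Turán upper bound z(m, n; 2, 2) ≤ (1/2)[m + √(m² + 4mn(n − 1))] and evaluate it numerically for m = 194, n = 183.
z(194, 183; 2, 2) ≤ (1/2)[194 + √(194² + 4·194·183·182)] = (1/2)[194 + √25883092] = 2640.7714

Kővári–Sós–Turán: let r_1, ..., r_194 be the row sums and z = Σ r_i the total number of 1s. Each pair of columns can share at most one row with both entries 1 (else a 2×2 all-ones block appears), so Σ_i C(r_i, 2) ≤ C(183, 2) = 16653. By convexity Σ_i C(r_i, 2) ≥ 194·C(z/194, 2) = z(z − 194)/(2·194), giving z² − 194z − 194·183·182 ≤ 0 and hence z ≤ (1/2)[194 + √(37636 + 4·6461364)] = (1/2)[194 + √25883092] ≈ (1/2)(194 + 5087.5428) = 2640.7714.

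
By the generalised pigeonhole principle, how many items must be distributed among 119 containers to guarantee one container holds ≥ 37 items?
n = (37 − 1)·119 + 1 = 4285

By the generalised pigeonhole principle, to guarantee some box contains ≥ r objects we need more than (r − 1) · k objects total. Threshold: n = (r − 1) · k + 1. With r = 37 and k = 119: n = 36 · 119 + 1 = 4284 + 1 = 4285. For n = 4284 = 36 · 119, we can put exactly 36 objects in every box, avoiding 37 in any single one — so 4285 is tight.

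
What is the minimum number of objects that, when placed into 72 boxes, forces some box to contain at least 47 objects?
n = (47 − 1)·72 + 1 = 3313

By the generalised pigeonhole principle, to guarantee some box contains ≥ r objects we need more than (r − 1) · k objects total. Threshold: n = (r − 1) · k + 1. With r = 47 and k = 72: n = 46 · 72 + 1 = 3312 + 1 = 3313. For n = 3312 = 46 · 72, we can put exactly 46 objects in every box, avoiding 47 in any single one — so 3313 is tight.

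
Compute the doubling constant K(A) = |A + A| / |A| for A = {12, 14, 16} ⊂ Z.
K = |A + A| / |A| = 5/3

Enumerate A + A = {a + b : a, b ∈ A}. With |A| = 3, there are |A|^2 = 9 ordered sum pairs; collecting distinct values, A + A = {24, 26, 28, 30, 32}, so |A + A| = 5. Thus K = 5/3. Here |A + A| = 2|A| − 1 = 5, the minimum possible — so K = 5/3 is minimal, which holds iff A is an arithmetic progression.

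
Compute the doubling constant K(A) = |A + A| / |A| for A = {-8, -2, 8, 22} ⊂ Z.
K = |A + A| / |A| = 10/4 = 5/2

Enumerate A + A = {a + b : a, b ∈ A}. With |A| = 4, there are |A|^2 = 16 ordered sum pairs; collecting distinct values, A + A = {-16, -10, -4, 0, 6, 14, 16, 20, 30, 44}, so |A + A| = 10. Thus K = 10/4 = 5/2. For comparison, the minimum possible |A + A| over all 4-element sets is 2·4 − 1 = 7 (so min K = 7/4), attained only by arithmetic progressions.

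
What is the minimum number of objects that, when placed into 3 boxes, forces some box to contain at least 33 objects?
n = (33 − 1)·3 + 1 = 97

By the generalised pigeonhole principle, to guarantee some box contains ≥ r objects we need more than (r − 1) · k objects total. Threshold: n = (r − 1) · k + 1. With r = 33 and k = 3: n = 32 · 3 + 1 = 96 + 1 = 97. For n = 96 = 32 · 3, we can put exactly 32 objects in every box, avoiding 33 in any single one — so 97 is tight.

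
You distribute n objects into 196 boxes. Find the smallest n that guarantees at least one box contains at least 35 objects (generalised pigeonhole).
n = (35 − 1)·196 + 1 = 6665

By the generalised pigeonhole principle, to guarantee some box contains ≥ r objects we need more than (r − 1) · k objects total. Threshold: n = (r − 1) · k + 1. With r = 35 and k = 196: n = 34 · 196 + 1 = 6664 + 1 = 6665. For n = 6664 = 34 · 196, we can put exactly 34 objects in every box, avoiding 35 in any single one — so 6665 is tight.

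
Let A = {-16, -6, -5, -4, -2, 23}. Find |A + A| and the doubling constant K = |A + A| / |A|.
K = |A + A| / |A| = 19/6

Enumerate A + A = {a + b : a, b ∈ A}. With |A| = 6, there are |A|^2 = 36 ordered sum pairs; collecting distinct values, A + A = {-32, -22, -21, -20, -18, -12, -11, -10, -9, -8, -7, -6, -4, 7, 17, 18, 19, 21, 46}, so |A + A| = 19. Thus K = 19/6. For comparison, the minimum possible |A + A| over all 6-element sets is 2·6 − 1 = 11 (so min K = 11/6), attained only by arithmetic progressions.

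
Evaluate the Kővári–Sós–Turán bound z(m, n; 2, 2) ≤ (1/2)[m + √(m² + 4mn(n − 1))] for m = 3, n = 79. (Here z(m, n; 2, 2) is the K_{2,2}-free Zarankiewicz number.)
z(3, 79; 2, 2) ≤ (1/2)[3 + √(3² + 4·3·79·78)] = (1/2)[3 + √73953] = 137.4715

Kővári–Sós–Turán: let r_1, ..., r_3 be the row sums and z = Σ r_i the total number of 1s. Each pair of columns can share at most one row with both entries 1 (else a 2×2 all-ones block appears), so Σ_i C(r_i, 2) ≤ C(79, 2) = 3081. By convexity Σ_i C(r_i, 2) ≥ 3·C(z/3, 2) = z(z − 3)/(2·3), giving z² − 3z − 3·79·78 ≤ 0 and hence z ≤ (1/2)[3 + √(9 + 4·18486)] = (1/2)[3 + √73953] ≈ (1/2)(3 + 271.943) = 137.4715.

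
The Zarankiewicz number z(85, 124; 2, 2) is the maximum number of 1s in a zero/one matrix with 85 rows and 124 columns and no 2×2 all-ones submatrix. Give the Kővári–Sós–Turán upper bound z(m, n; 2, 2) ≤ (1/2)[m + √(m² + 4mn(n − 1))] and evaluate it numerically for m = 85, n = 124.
z(85, 124; 2, 2) ≤ (1/2)[85 + √(85² + 4·85·124·123)] = (1/2)[85 + √5192905] = 1181.8973

Kővári–Sós–Turán: let r_1, ..., r_85 be the row sums and z = Σ r_i the total number of 1s. Each pair of columns can share at most one row with both entries 1 (else a 2×2 all-ones block appears), so Σ_i C(r_i, 2) ≤ C(124, 2) = 7626. By convexity Σ_i C(r_i, 2) ≥ 85·C(z/85, 2) = z(z − 85)/(2·85), giving z² − 85z − 85·124·123 ≤ 0 and hence z ≤ (1/2)[85 + √(7225 + 4·1296420)] = (1/2)[85 + √5192905] ≈ (1/2)(85 + 2278.7946) = 1181.8973.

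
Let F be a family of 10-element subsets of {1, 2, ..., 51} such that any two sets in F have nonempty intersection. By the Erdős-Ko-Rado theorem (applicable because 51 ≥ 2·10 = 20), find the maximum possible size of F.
max |F| = C(50, 9) = 2505433700

Erdős-Ko-Rado (1961): when n ≥ 2k, max |F| = C(n−1, k−1). The bound is attained by the star {A : i ∈ A} for any fixed i ∈ [n]. Here C(51−1, 10−1) = C(50, 9) = 2505433700.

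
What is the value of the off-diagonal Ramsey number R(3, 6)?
R(3, 6) = 18

Lower bound: an explicit 2-colouring of K_{17} (typically a Paley-type or other structured construction) avoids a red K_3 and a blue K_6, showing R(3, 6) > 17.
Upper bound: the simple Erdős–Szekeres recurrence only gives R(3, 6) ≤ 20; the tight bound R(3, 6) ≤ 18 requires a sharper case analysis (or computer search) of 2-colourings of K_{18}.
Hence R(3, 6) = 18.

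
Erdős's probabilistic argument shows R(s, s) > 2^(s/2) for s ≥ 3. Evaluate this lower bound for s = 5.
2^(5/2) = 5.6569; so R(5, 5) > 5.6569

Colour each edge of K_n uniformly at random with red/blue. The expected number of monochromatic K_5 is C(n, 5) · 2 · 2^(−C(5,2)). If C(n, 5) · 2^(1 − C(5,2)) < 1, then with positive probability no monochromatic K_5 exists, so R(5, 5) > n. The standard estimate C(n, 5) ≤ n^5/5! shows this inequality holds whenever n ≤ 2^(5/2) (since 5! · 2^(C(5,2) − 1) > 2^(5^2/2) ≥ n^5). Hence R(5, 5) > 2^(5/2) = 5.6569.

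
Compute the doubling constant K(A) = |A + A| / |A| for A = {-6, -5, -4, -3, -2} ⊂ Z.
K = |A + A| / |A| = 9/5

Enumerate A + A = {a + b : a, b ∈ A}. With |A| = 5, there are |A|^2 = 25 ordered sum pairs; collecting distinct values, A + A = {-12, -11, -10, -9, -8, -7, -6, -5, -4}, so |A + A| = 9. Thus K = 9/5. Here |A + A| = 2|A| − 1 = 9, the minimum possible — so K = 9/5 is minimal, which holds iff A is an arithmetic progression.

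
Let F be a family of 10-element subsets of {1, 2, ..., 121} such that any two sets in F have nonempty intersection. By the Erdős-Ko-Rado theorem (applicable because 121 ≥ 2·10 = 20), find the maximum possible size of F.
max |F| = C(120, 9) = 10456592670160

Erdős-Ko-Rado (1961): when n ≥ 2k, max |F| = C(n−1, k−1). The bound is attained by the star {A : i ∈ A} for any fixed i ∈ [n]. Here C(121−1, 10−1) = C(120, 9) = 10456592670160.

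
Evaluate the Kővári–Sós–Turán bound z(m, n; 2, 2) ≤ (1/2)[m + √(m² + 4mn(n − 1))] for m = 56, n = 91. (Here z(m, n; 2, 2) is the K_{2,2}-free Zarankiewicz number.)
z(56, 91; 2, 2) ≤ (1/2)[56 + √(56² + 4·56·91·90)] = (1/2)[56 + √1837696] = 705.8082

Kővári–Sós–Turán: let r_1, ..., r_56 be the row sums and z = Σ r_i the total number of 1s. Each pair of columns can share at most one row with both entries 1 (else a 2×2 all-ones block appears), so Σ_i C(r_i, 2) ≤ C(91, 2) = 4095. By convexity Σ_i C(r_i, 2) ≥ 56·C(z/56, 2) = z(z − 56)/(2·56), giving z² − 56z − 56·91·90 ≤ 0 and hence z ≤ (1/2)[56 + √(3136 + 4·458640)] = (1/2)[56 + √1837696] ≈ (1/2)(56 + 1355.6165) = 705.8082.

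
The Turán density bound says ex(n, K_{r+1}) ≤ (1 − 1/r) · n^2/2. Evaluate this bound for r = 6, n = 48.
Turán density bound = (5/6) · 48^2/2 = 960

Turán's theorem: ex(n, K_{r+1}) is achieved by the complete r-partite Turán graph T(n, r) with parts as balanced as possible, and is at most (1 − 1/r) · n^2/2. For r = 6, n = 48: the density bound is (5/6) · 2304/2 = 960. Since 6 ∣ 48, the Turán graph T(48, 6) has parts of equal size 8, and its edge count e(T(48, 6)) = 960 attains the density bound exactly.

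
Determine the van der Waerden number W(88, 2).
W(88, 2) = 88 + 1 = 89

A 2-term AP is any pair of integers, so a monochromatic 2-AP exists iff some colour is used at least twice. With 88 colours, the colouring i ↦ i on {1, ..., 88} uses each colour once, avoiding any monochromatic pair, so W(88, 2) > 88. For {1, ..., 89}, pigeonhole forces two integers of the same colour, which form a monochromatic 2-AP. Hence W(88, 2) = 89.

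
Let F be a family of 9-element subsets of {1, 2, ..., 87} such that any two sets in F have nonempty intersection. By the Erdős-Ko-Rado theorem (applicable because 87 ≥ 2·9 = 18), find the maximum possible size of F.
max |F| = C(86, 8) = 53060358690

The Erdős-Ko-Rado theorem states: for n ≥ 2k, an intersecting family of k-subsets of an n-element set has size at most C(n − 1, k − 1), with equality for 'star' families {A ⊆ [n] : |A| = k, i ∈ A} (fix an element i). For n = 87, k = 9: C(86, 8) = 53060358690.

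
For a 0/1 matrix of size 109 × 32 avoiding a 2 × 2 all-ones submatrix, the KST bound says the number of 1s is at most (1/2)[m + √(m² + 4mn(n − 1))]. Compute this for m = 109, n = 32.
z(109, 32; 2, 2) ≤ (1/2)[109 + √(109² + 4·109·32·31)] = (1/2)[109 + √444393] = 387.814

Kővári–Sós–Turán: let r_1, ..., r_109 be the row sums and z = Σ r_i the total number of 1s. Each pair of columns can share at most one row with both entries 1 (else a 2×2 all-ones block appears), so Σ_i C(r_i, 2) ≤ C(32, 2) = 496. By convexity Σ_i C(r_i, 2) ≥ 109·C(z/109, 2) = z(z − 109)/(2·109), giving z² − 109z − 109·32·31 ≤ 0 and hence z ≤ (1/2)[109 + √(11881 + 4·108128)] = (1/2)[109 + √444393] ≈ (1/2)(109 + 666.6281) = 387.814.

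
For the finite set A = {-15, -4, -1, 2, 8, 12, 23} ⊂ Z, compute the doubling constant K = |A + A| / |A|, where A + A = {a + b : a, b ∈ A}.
K = |A + A| / |A| = 25/7

Enumerate A + A = {a + b : a, b ∈ A}. With |A| = 7, there are |A|^2 = 49 ordered sum pairs; collecting distinct values, A + A = {-30, -19, -16, -13, -8, -7, -5, -3, -2, 1, 4, 7, 8, 10, 11, 14, 16, 19, 20, 22, 24, 25, 31, 35, 46}, so |A + A| = 25. Thus K = 25/7. For comparison, the minimum possible |A + A| over all 7-element sets is 2·7 − 1 = 13 (so min K = 13/7), attained only by arithmetic progressions.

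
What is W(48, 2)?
W(48, 2) = 48 + 1 = 49

A 2-term AP is any pair of integers, so a monochromatic 2-AP exists iff some colour is used at least twice. With 48 colours, the colouring i ↦ i on {1, ..., 48} uses each colour once, avoiding any monochromatic pair, so W(48, 2) > 48. For {1, ..., 49}, pigeonhole forces two integers of the same colour, which form a monochromatic 2-AP. Hence W(48, 2) = 49.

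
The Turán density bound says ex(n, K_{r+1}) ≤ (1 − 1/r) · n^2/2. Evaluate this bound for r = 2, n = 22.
Turán density bound = (1/2) · 22^2/2 = 121

Turán's theorem: ex(n, K_{r+1}) is achieved by the complete r-partite Turán graph T(n, r) with parts as balanced as possible, and is at most (1 − 1/r) · n^2/2. For r = 2, n = 22: the density bound is (1/2) · 484/2 = 121. Since 2 ∣ 22, the Turán graph T(22, 2) has parts of equal size 11, and its edge count e(T(22, 2)) = 121 attains the density bound exactly.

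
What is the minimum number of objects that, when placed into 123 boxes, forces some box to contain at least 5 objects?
n = (5 − 1)·123 + 1 = 493

By the generalised pigeonhole principle, to guarantee some box contains ≥ r objects we need more than (r − 1) · k objects total. Threshold: n = (r − 1) · k + 1. With r = 5 and k = 123: n = 4 · 123 + 1 = 492 + 1 = 493. For n = 492 = 4 · 123, we can put exactly 4 objects in every box, avoiding 5 in any single one — so 493 is tight.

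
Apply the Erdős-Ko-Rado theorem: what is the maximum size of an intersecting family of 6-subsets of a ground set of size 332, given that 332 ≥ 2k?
max |F| = C(331, 5) = 32120195646

The Erdős-Ko-Rado theorem states: for n ≥ 2k, an intersecting family of k-subsets of an n-element set has size at most C(n − 1, k − 1), with equality for 'star' families {A ⊆ [n] : |A| = k, i ∈ A} (fix an element i). For n = 332, k = 6: C(331, 5) = 32120195646.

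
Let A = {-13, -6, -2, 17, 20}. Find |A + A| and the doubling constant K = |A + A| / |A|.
K = |A + A| / |A| = 15/5 = 3

Enumerate A + A = {a + b : a, b ∈ A}. With |A| = 5, there are |A|^2 = 25 ordered sum pairs; collecting distinct values, A + A = {-26, -19, -15, -12, -8, -4, 4, 7, 11, 14, 15, 18, 34, 37, 40}, so |A + A| = 15. Thus K = 15/5 = 3. For comparison, the minimum possible |A + A| over all 5-element sets is 2·5 − 1 = 9 (so min K = 9/5), attained only by arithmetic progressions.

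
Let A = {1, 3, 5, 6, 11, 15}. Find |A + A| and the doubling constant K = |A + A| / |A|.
K = |A + A| / |A| = 18/6 = 3

Enumerate A + A = {a + b : a, b ∈ A}. With |A| = 6, there are |A|^2 = 36 ordered sum pairs; collecting distinct values, A + A = {2, 4, 6, 7, 8, 9, 10, 11, 12, 14, 16, 17, 18, 20, 21, 22, 26, 30}, so |A + A| = 18. Thus K = 18/6 = 3. For comparison, the minimum possible |A + A| over all 6-element sets is 2·6 − 1 = 11 (so min K = 11/6), attained only by arithmetic progressions.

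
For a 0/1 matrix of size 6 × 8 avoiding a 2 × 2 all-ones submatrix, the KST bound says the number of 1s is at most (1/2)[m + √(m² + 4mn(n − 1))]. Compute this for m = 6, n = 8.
z(6, 8; 2, 2) ≤ (1/2)[6 + √(6² + 4·6·8·7)] = (1/2)[6 + √1380] = 21.5742

Kővári–Sós–Turán: let r_1, ..., r_6 be the row sums and z = Σ r_i the total number of 1s. Each pair of columns can share at most one row with both entries 1 (else a 2×2 all-ones block appears), so Σ_i C(r_i, 2) ≤ C(8, 2) = 28. By convexity Σ_i C(r_i, 2) ≥ 6·C(z/6, 2) = z(z − 6)/(2·6), giving z² − 6z − 6·8·7 ≤ 0 and hence z ≤ (1/2)[6 + √(36 + 4·336)] = (1/2)[6 + √1380] ≈ (1/2)(6 + 37.1484) = 21.5742.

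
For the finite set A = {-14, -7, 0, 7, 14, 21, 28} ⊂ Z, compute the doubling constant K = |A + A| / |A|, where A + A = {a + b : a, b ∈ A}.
K = |A + A| / |A| = 13/7

Enumerate A + A = {a + b : a, b ∈ A}. With |A| = 7, there are |A|^2 = 49 ordered sum pairs; collecting distinct values, A + A = {-28, -21, -14, -7, 0, 7, 14, 21, 28, 35, 42, 49, 56}, so |A + A| = 13. Thus K = 13/7. Here |A + A| = 2|A| − 1 = 13, the minimum possible — so K = 13/7 is minimal, which holds iff A is an arithmetic progression.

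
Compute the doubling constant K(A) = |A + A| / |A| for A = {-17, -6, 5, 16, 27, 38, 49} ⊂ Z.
K = |A + A| / |A| = 13/7

Enumerate A + A = {a + b : a, b ∈ A}. With |A| = 7, there are |A|^2 = 49 ordered sum pairs; collecting distinct values, A + A = {-34, -23, -12, -1, 10, 21, 32, 43, 54, 65, 76, 87, 98}, so |A + A| = 13. Thus K = 13/7. Here |A + A| = 2|A| − 1 = 13, the minimum possible — so K = 13/7 is minimal, which holds iff A is an arithmetic progression.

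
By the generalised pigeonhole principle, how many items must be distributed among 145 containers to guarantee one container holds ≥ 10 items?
n = (10 − 1)·145 + 1 = 1306

By the generalised pigeonhole principle, to guarantee some box contains ≥ r objects we need more than (r − 1) · k objects total. Threshold: n = (r − 1) · k + 1. With r = 10 and k = 145: n = 9 · 145 + 1 = 1305 + 1 = 1306. For n = 1305 = 9 · 145, we can put exactly 9 objects in every box, avoiding 10 in any single one — so 1306 is tight.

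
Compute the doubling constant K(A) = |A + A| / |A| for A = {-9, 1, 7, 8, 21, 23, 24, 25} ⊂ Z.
K = |A + A| / |A| = 29/8

Enumerate A + A = {a + b : a, b ∈ A}. With |A| = 8, there are |A|^2 = 64 ordered sum pairs; collecting distinct values, A + A = {-18, -8, -2, -1, 2, 8, 9, 12, 14, 15, 16, 22, 24, 25, 26, 28, 29, 30, 31, 32, 33, 42, 44, 45, 46, 47, 48, 49, 50}, so |A + A| = 29. Thus K = 29/8. For comparison, the minimum possible |A + A| over all 8-element sets is 2·8 − 1 = 15 (so min K = 15/8), attained only by arithmetic progressions.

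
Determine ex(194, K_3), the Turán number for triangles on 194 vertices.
ex(194, K_3) = ⌊194^2/4⌋ = 9409

Mantel (1907): a triangle-free graph on n vertices has at most ⌊n^2/4⌋ edges, with equality for the complete bipartite graph K_{⌊n/2⌋, ⌈n/2⌉}. For n = 194: ⌊194^2/4⌋ = ⌊37636/4⌋ = 9409. The extremal graph is K_{97, 97}, which has 97·97 = 9409 edges.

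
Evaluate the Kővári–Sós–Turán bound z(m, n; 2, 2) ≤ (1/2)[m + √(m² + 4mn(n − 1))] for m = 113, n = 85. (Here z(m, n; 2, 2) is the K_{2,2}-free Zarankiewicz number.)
z(113, 85; 2, 2) ≤ (1/2)[113 + √(113² + 4·113·85·84)] = (1/2)[113 + √3240049] = 956.5068

Kővári–Sós–Turán: let r_1, ..., r_113 be the row sums and z = Σ r_i the total number of 1s. Each pair of columns can share at most one row with both entries 1 (else a 2×2 all-ones block appears), so Σ_i C(r_i, 2) ≤ C(85, 2) = 3570. By convexity Σ_i C(r_i, 2) ≥ 113·C(z/113, 2) = z(z − 113)/(2·113), giving z² − 113z − 113·85·84 ≤ 0 and hence z ≤ (1/2)[113 + √(12769 + 4·806820)] = (1/2)[113 + √3240049] ≈ (1/2)(113 + 1800.0136) = 956.5068.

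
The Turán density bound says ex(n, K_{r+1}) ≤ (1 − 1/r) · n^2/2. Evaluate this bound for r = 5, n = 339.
Turán density bound = (4/5) · 339^2/2 = 229842/5 ≈ 45968.4

Turán's theorem: ex(n, K_{r+1}) is achieved by the complete r-partite Turán graph T(n, r) with parts as balanced as possible, and is at most (1 − 1/r) · n^2/2. For r = 5, n = 339: the density bound is (4/5) · 114921/2 = 229842/5 ≈ 45968.4. The integer-valued extremum is e(T(339, 5)) = 45968, which is strictly less than the density bound 229842/5 since 5 ∤ 339 (the parts of T(339, 5) cannot all be equal).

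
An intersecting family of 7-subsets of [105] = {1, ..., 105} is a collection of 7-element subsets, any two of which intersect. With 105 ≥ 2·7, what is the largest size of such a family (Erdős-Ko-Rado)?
max |F| = C(104, 6) = 1517381580

The Erdős-Ko-Rado theorem states: for n ≥ 2k, an intersecting family of k-subsets of an n-element set has size at most C(n − 1, k − 1), with equality for 'star' families {A ⊆ [n] : |A| = k, i ∈ A} (fix an element i). For n = 105, k = 7: C(104, 6) = 1517381580.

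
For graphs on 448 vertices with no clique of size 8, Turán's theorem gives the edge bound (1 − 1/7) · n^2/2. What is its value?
Turán density bound = (6/7) · 448^2/2 = 86016

Turán's theorem: ex(n, K_{r+1}) is achieved by the complete r-partite Turán graph T(n, r) with parts as balanced as possible, and is at most (1 − 1/r) · n^2/2. For r = 7, n = 448: the density bound is (6/7) · 200704/2 = 86016. Since 7 ∣ 448, the Turán graph T(448, 7) has parts of equal size 64, and its edge count e(T(448, 7)) = 86016 attains the density bound exactly.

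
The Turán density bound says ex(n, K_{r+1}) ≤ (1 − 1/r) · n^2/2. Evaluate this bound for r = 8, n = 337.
Turán density bound = (7/8) · 337^2/2 = 794983/16 ≈ 49686.4375

Turán's theorem: ex(n, K_{r+1}) is achieved by the complete r-partite Turán graph T(n, r) with parts as balanced as possible, and is at most (1 − 1/r) · n^2/2. For r = 8, n = 337: the density bound is (7/8) · 113569/2 = 794983/16 ≈ 49686.4375. The integer-valued extremum is e(T(337, 8)) = 49686, which is strictly less than the density bound 794983/16 since 8 ∤ 337 (the parts of T(337, 8) cannot all be equal).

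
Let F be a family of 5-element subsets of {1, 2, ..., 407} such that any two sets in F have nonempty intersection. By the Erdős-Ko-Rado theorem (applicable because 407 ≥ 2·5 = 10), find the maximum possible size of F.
max |F| = C(406, 4) = 1115465715

Erdős-Ko-Rado (1961): when n ≥ 2k, max |F| = C(n−1, k−1). The bound is attained by the star {A : i ∈ A} for any fixed i ∈ [n]. Here C(407−1, 5−1) = C(406, 4) = 1115465715.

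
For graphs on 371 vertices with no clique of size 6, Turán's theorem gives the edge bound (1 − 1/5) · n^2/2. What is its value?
Turán density bound = (4/5) · 371^2/2 = 275282/5 ≈ 55056.4

Turán's theorem: ex(n, K_{r+1}) is achieved by the complete r-partite Turán graph T(n, r) with parts as balanced as possible, and is at most (1 − 1/r) · n^2/2. For r = 5, n = 371: the density bound is (4/5) · 137641/2 = 275282/5 ≈ 55056.4. The integer-valued extremum is e(T(371, 5)) = 55056, which is strictly less than the density bound 275282/5 since 5 ∤ 371 (the parts of T(371, 5) cannot all be equal).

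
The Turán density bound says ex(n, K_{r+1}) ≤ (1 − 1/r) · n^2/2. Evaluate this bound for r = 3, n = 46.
Turán density bound = (2/3) · 46^2/2 = 2116/3 ≈ 705.3333

Turán's theorem: ex(n, K_{r+1}) is achieved by the complete r-partite Turán graph T(n, r) with parts as balanced as possible, and is at most (1 − 1/r) · n^2/2. For r = 3, n = 46: the density bound is (2/3) · 2116/2 = 2116/3 ≈ 705.3333. The integer-valued extremum is e(T(46, 3)) = 705, which is strictly less than the density bound 2116/3 since 3 ∤ 46 (the parts of T(46, 3) cannot all be equal).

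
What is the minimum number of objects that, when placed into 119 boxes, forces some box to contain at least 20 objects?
n = (20 − 1)·119 + 1 = 2262

By the generalised pigeonhole principle, to guarantee some box contains ≥ r objects we need more than (r − 1) · k objects total. Threshold: n = (r − 1) · k + 1. With r = 20 and k = 119: n = 19 · 119 + 1 = 2261 + 1 = 2262. For n = 2261 = 19 · 119, we can put exactly 19 objects in every box, avoiding 20 in any single one — so 2262 is tight.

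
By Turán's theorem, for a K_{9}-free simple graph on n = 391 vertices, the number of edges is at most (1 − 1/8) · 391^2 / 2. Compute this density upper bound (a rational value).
Turán density bound = (7/8) · 391^2/2 = 1070167/16 ≈ 66885.4375

Turán's theorem: ex(n, K_{r+1}) is achieved by the complete r-partite Turán graph T(n, r) with parts as balanced as possible, and is at most (1 − 1/r) · n^2/2. For r = 8, n = 391: the density bound is (7/8) · 152881/2 = 1070167/16 ≈ 66885.4375. The integer-valued extremum is e(T(391, 8)) = 66885, which is strictly less than the density bound 1070167/16 since 8 ∤ 391 (the parts of T(391, 8) cannot all be equal).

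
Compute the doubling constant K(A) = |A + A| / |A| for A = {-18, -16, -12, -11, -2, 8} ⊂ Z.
K = |A + A| / |A| = 20/6 = 10/3

Enumerate A + A = {a + b : a, b ∈ A}. With |A| = 6, there are |A|^2 = 36 ordered sum pairs; collecting distinct values, A + A = {-36, -34, -32, -30, -29, -28, -27, -24, -23, -22, -20, -18, -14, -13, -10, -8, -4, -3, 6, 16}, so |A + A| = 20. Thus K = 20/6 = 10/3. For comparison, the minimum possible |A + A| over all 6-element sets is 2·6 − 1 = 11 (so min K = 11/6), attained only by arithmetic progressions.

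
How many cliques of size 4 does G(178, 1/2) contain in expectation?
E[# K_4] = C(178, 4) · (1/2)^C(4, 2) = 40432700 / 2^6 = 10108175/16 = 631760.9375

For each 4-subset S of vertices (there are C(178, 4) = 40432700 such S), let X_S = 1 if S induces a K_4 (all C(4, 2) = 6 edges present). Then P(X_S = 1) = (1/2)^6 = 1/64. By linearity of expectation, E[# K_4] = C(178, 4) · (1/2)^6 = 40432700 / 64 = 10108175/16 = 631760.9375.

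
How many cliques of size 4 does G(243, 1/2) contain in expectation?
E[# K_4] = C(243, 4) · (1/2)^C(4, 2) = 141722460 / 2^6 = 35430615/16 = 2214413.4375

For each 4-subset S of vertices (there are C(243, 4) = 141722460 such S), let X_S = 1 if S induces a K_4 (all C(4, 2) = 6 edges present). Then P(X_S = 1) = (1/2)^6 = 1/64. By linearity of expectation, E[# K_4] = C(243, 4) · (1/2)^6 = 141722460 / 64 = 35430615/16 = 2214413.4375.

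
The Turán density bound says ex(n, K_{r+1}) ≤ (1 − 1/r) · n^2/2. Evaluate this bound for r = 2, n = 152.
Turán density bound = (1/2) · 152^2/2 = 5776

Turán's theorem: ex(n, K_{r+1}) is achieved by the complete r-partite Turán graph T(n, r) with parts as balanced as possible, and is at most (1 − 1/r) · n^2/2. For r = 2, n = 152: the density bound is (1/2) · 23104/2 = 5776. Since 2 ∣ 152, the Turán graph T(152, 2) has parts of equal size 76, and its edge count e(T(152, 2)) = 5776 attains the density bound exactly.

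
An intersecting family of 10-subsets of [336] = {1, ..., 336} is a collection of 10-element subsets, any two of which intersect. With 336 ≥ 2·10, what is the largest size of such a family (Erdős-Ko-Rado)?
max |F| = C(335, 9) = 131392321542164485

The Erdős-Ko-Rado theorem states: for n ≥ 2k, an intersecting family of k-subsets of an n-element set has size at most C(n − 1, k − 1), with equality for 'star' families {A ⊆ [n] : |A| = k, i ∈ A} (fix an element i). For n = 336, k = 10: C(335, 9) = 131392321542164485.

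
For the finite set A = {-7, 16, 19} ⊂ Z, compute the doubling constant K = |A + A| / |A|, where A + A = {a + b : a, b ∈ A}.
K = |A + A| / |A| = 6/3 = 2

Enumerate A + A = {a + b : a, b ∈ A}. With |A| = 3, there are |A|^2 = 9 ordered sum pairs; collecting distinct values, A + A = {-14, 9, 12, 32, 35, 38}, so |A + A| = 6. Thus K = 6/3 = 2. For comparison, the minimum possible |A + A| over all 3-element sets is 2·3 − 1 = 5 (so min K = 5/3), attained only by arithmetic progressions.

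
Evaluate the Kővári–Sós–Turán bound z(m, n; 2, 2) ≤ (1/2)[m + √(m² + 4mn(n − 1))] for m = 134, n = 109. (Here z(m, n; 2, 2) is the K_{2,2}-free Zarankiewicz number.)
z(134, 109; 2, 2) ≤ (1/2)[134 + √(134² + 4·134·109·108)] = (1/2)[134 + √6327748] = 1324.7508

Kővári–Sós–Turán: let r_1, ..., r_134 be the row sums and z = Σ r_i the total number of 1s. Each pair of columns can share at most one row with both entries 1 (else a 2×2 all-ones block appears), so Σ_i C(r_i, 2) ≤ C(109, 2) = 5886. By convexity Σ_i C(r_i, 2) ≥ 134·C(z/134, 2) = z(z − 134)/(2·134), giving z² − 134z − 134·109·108 ≤ 0 and hence z ≤ (1/2)[134 + √(17956 + 4·1577448)] = (1/2)[134 + √6327748] ≈ (1/2)(134 + 2515.5015) = 1324.7508.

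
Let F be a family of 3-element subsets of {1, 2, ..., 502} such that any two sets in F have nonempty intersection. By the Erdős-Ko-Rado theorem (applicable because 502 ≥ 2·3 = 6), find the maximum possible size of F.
max |F| = C(501, 2) = 125250

Erdős-Ko-Rado (1961): when n ≥ 2k, max |F| = C(n−1, k−1). The bound is attained by the star {A : i ∈ A} for any fixed i ∈ [n]. Here C(502−1, 3−1) = C(501, 2) = 125250.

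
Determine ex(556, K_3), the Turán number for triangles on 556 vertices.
ex(556, K_3) = ⌊556^2/4⌋ = 77284

Mantel (1907): a triangle-free graph on n vertices has at most ⌊n^2/4⌋ edges, with equality for the complete bipartite graph K_{⌊n/2⌋, ⌈n/2⌉}. For n = 556: ⌊556^2/4⌋ = ⌊309136/4⌋ = 77284. The extremal graph is K_{278, 278}, which has 278·278 = 77284 edges.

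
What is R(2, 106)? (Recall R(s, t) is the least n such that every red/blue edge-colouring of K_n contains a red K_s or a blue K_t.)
R(2, 106) = 106

R(2, k) = k for all k ≥ 2: in a 2-colouring of K_k, either some edge is red (a red K_2) or all edges are blue (a blue K_k). And K_{105} coloured all-blue has no blue K_106, so R(2, 106) > 105. Hence R(2, 106) = 106.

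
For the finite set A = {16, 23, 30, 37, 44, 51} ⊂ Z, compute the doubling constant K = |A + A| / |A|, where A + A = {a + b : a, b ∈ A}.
K = |A + A| / |A| = 11/6

Enumerate A + A = {a + b : a, b ∈ A}. With |A| = 6, there are |A|^2 = 36 ordered sum pairs; collecting distinct values, A + A = {32, 39, 46, 53, 60, 67, 74, 81, 88, 95, 102}, so |A + A| = 11. Thus K = 11/6. Here |A + A| = 2|A| − 1 = 11, the minimum possible — so K = 11/6 is minimal, which holds iff A is an arithmetic progression.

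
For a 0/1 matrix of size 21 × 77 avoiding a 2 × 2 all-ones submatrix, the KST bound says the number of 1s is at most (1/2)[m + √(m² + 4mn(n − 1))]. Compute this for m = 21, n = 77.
z(21, 77; 2, 2) ≤ (1/2)[21 + √(21² + 4·21·77·76)] = (1/2)[21 + √492009] = 361.2168

Kővári–Sós–Turán: let r_1, ..., r_21 be the row sums and z = Σ r_i the total number of 1s. Each pair of columns can share at most one row with both entries 1 (else a 2×2 all-ones block appears), so Σ_i C(r_i, 2) ≤ C(77, 2) = 2926. By convexity Σ_i C(r_i, 2) ≥ 21·C(z/21, 2) = z(z − 21)/(2·21), giving z² − 21z − 21·77·76 ≤ 0 and hence z ≤ (1/2)[21 + √(441 + 4·122892)] = (1/2)[21 + √492009] ≈ (1/2)(21 + 701.4335) = 361.2168.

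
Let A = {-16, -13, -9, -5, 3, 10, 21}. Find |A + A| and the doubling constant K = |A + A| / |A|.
K = |A + A| / |A| = 24/7

Enumerate A + A = {a + b : a, b ∈ A}. With |A| = 7, there are |A|^2 = 49 ordered sum pairs; collecting distinct values, A + A = {-32, -29, -26, -25, -22, -21, -18, -14, -13, -10, -6, -3, -2, 1, 5, 6, 8, 12, 13, 16, 20, 24, 31, 42}, so |A + A| = 24. Thus K = 24/7. For comparison, the minimum possible |A + A| over all 7-element sets is 2·7 − 1 = 13 (so min K = 13/7), attained only by arithmetic progressions.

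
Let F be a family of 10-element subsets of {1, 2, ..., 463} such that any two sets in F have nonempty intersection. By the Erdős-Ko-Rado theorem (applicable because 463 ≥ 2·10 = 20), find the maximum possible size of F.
max |F| = C(462, 9) = 2443228892673739170

The Erdős-Ko-Rado theorem states: for n ≥ 2k, an intersecting family of k-subsets of an n-element set has size at most C(n − 1, k − 1), with equality for 'star' families {A ⊆ [n] : |A| = k, i ∈ A} (fix an element i). For n = 463, k = 10: C(462, 9) = 2443228892673739170.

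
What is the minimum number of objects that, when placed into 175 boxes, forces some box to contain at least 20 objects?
n = (20 − 1)·175 + 1 = 3326

By the generalised pigeonhole principle, to guarantee some box contains ≥ r objects we need more than (r − 1) · k objects total. Threshold: n = (r − 1) · k + 1. With r = 20 and k = 175: n = 19 · 175 + 1 = 3325 + 1 = 3326. For n = 3325 = 19 · 175, we can put exactly 19 objects in every box, avoiding 20 in any single one — so 3326 is tight.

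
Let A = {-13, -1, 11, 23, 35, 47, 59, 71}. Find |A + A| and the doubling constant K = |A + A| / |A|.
K = |A + A| / |A| = 15/8

Enumerate A + A = {a + b : a, b ∈ A}. With |A| = 8, there are |A|^2 = 64 ordered sum pairs; collecting distinct values, A + A = {-26, -14, -2, 10, 22, 34, 46, 58, 70, 82, 94, 106, 118, 130, 142}, so |A + A| = 15. Thus K = 15/8. Here |A + A| = 2|A| − 1 = 15, the minimum possible — so K = 15/8 is minimal, which holds iff A is an arithmetic progression.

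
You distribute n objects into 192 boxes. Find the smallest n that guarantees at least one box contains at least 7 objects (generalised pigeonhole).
n = (7 − 1)·192 + 1 = 1153

By the generalised pigeonhole principle, to guarantee some box contains ≥ r objects we need more than (r − 1) · k objects total. Threshold: n = (r − 1) · k + 1. With r = 7 and k = 192: n = 6 · 192 + 1 = 1152 + 1 = 1153. For n = 1152 = 6 · 192, we can put exactly 6 objects in every box, avoiding 7 in any single one — so 1153 is tight.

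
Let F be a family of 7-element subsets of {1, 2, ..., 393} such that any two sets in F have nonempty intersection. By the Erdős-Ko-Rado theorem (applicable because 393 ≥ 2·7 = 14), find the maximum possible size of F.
max |F| = C(392, 6) = 4849391277276

Erdős-Ko-Rado (1961): when n ≥ 2k, max |F| = C(n−1, k−1). The bound is attained by the star {A : i ∈ A} for any fixed i ∈ [n]. Here C(393−1, 7−1) = C(392, 6) = 4849391277276.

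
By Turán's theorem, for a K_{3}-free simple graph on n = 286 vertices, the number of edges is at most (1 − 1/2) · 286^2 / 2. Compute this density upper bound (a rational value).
Turán density bound = (1/2) · 286^2/2 = 20449

Turán's theorem: ex(n, K_{r+1}) is achieved by the complete r-partite Turán graph T(n, r) with parts as balanced as possible, and is at most (1 − 1/r) · n^2/2. For r = 2, n = 286: the density bound is (1/2) · 81796/2 = 20449. Since 2 ∣ 286, the Turán graph T(286, 2) has parts of equal size 143, and its edge count e(T(286, 2)) = 20449 attains the density bound exactly.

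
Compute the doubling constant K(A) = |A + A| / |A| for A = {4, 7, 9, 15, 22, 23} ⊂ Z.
K = |A + A| / |A| = 20/6 = 10/3

Enumerate A + A = {a + b : a, b ∈ A}. With |A| = 6, there are |A|^2 = 36 ordered sum pairs; collecting distinct values, A + A = {8, 11, 13, 14, 16, 18, 19, 22, 24, 26, 27, 29, 30, 31, 32, 37, 38, 44, 45, 46}, so |A + A| = 20. Thus K = 20/6 = 10/3. For comparison, the minimum possible |A + A| over all 6-element sets is 2·6 − 1 = 11 (so min K = 11/6), attained only by arithmetic progressions.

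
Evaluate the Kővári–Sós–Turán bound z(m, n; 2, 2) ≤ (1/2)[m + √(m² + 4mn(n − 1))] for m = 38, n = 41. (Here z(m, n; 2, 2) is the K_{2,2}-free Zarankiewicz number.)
z(38, 41; 2, 2) ≤ (1/2)[38 + √(38² + 4·38·41·40)] = (1/2)[38 + √250724] = 269.3617

Kővári–Sós–Turán: let r_1, ..., r_38 be the row sums and z = Σ r_i the total number of 1s. Each pair of columns can share at most one row with both entries 1 (else a 2×2 all-ones block appears), so Σ_i C(r_i, 2) ≤ C(41, 2) = 820. By convexity Σ_i C(r_i, 2) ≥ 38·C(z/38, 2) = z(z − 38)/(2·38), giving z² − 38z − 38·41·40 ≤ 0 and hence z ≤ (1/2)[38 + √(1444 + 4·62320)] = (1/2)[38 + √250724] ≈ (1/2)(38 + 500.7235) = 269.3617.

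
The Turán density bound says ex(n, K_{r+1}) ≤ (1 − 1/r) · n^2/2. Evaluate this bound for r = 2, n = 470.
Turán density bound = (1/2) · 470^2/2 = 55225

Turán's theorem: ex(n, K_{r+1}) is achieved by the complete r-partite Turán graph T(n, r) with parts as balanced as possible, and is at most (1 − 1/r) · n^2/2. For r = 2, n = 470: the density bound is (1/2) · 220900/2 = 55225. Since 2 ∣ 470, the Turán graph T(470, 2) has parts of equal size 235, and its edge count e(T(470, 2)) = 55225 attains the density bound exactly.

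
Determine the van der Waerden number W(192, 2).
W(192, 2) = 192 + 1 = 193

A 2-term AP is any pair of integers, so a monochromatic 2-AP exists iff some colour is used at least twice. With 192 colours, the colouring i ↦ i on {1, ..., 192} uses each colour once, avoiding any monochromatic pair, so W(192, 2) > 192. For {1, ..., 193}, pigeonhole forces two integers of the same colour, which form a monochromatic 2-AP. Hence W(192, 2) = 193.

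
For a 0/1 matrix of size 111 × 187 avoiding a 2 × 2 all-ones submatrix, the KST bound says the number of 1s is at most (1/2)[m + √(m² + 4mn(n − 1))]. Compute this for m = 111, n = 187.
z(111, 187; 2, 2) ≤ (1/2)[111 + √(111² + 4·111·187·186)] = (1/2)[111 + √15455529] = 2021.176

Kővári–Sós–Turán: let r_1, ..., r_111 be the row sums and z = Σ r_i the total number of 1s. Each pair of columns can share at most one row with both entries 1 (else a 2×2 all-ones block appears), so Σ_i C(r_i, 2) ≤ C(187, 2) = 17391. By convexity Σ_i C(r_i, 2) ≥ 111·C(z/111, 2) = z(z − 111)/(2·111), giving z² − 111z − 111·187·186 ≤ 0 and hence z ≤ (1/2)[111 + √(12321 + 4·3860802)] = (1/2)[111 + √15455529] ≈ (1/2)(111 + 3931.3521) = 2021.176.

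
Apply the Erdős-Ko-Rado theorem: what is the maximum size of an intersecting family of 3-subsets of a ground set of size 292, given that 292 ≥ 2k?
max |F| = C(291, 2) = 42195

The Erdős-Ko-Rado theorem states: for n ≥ 2k, an intersecting family of k-subsets of an n-element set has size at most C(n − 1, k − 1), with equality for 'star' families {A ⊆ [n] : |A| = k, i ∈ A} (fix an element i). For n = 292, k = 3: C(291, 2) = 42195.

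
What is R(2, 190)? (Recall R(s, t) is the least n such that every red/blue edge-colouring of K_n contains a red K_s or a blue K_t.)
R(2, 190) = 190

R(2, k) = k for all k ≥ 2: in a 2-colouring of K_k, either some edge is red (a red K_2) or all edges are blue (a blue K_k). And K_{189} coloured all-blue has no blue K_190, so R(2, 190) > 189. Hence R(2, 190) = 190.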